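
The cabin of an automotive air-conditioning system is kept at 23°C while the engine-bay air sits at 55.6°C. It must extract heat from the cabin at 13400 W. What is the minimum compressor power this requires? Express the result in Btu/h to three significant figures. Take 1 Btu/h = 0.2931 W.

In absolute terms T_C = 296.15 K and T_H = 328.75 K, so ΔT = 32.60 K.
COP_Carnot = T_C/ΔT = 296.15/32.60 = 9.084.
Ẇ_min = Q̇/COP_Carnot = 13400/9.084 = 1475 W = 5033 Btu/h.

5030 Btu/h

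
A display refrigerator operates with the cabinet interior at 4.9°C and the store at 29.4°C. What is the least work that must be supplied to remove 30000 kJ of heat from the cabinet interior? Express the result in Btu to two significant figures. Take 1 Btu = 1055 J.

In absolute terms T_C = 278.05 K and T_H = 302.55 K, so ΔT = 24.50 K.
The reversible limit is COP_R = T_C/ΔT = 11.35, so W_min = Q_C/COP = Q_C·ΔT/T_C.
W_min = 30000 × 24.50/278.05 = 2643 kJ = 2506 Btu.

2500 Btu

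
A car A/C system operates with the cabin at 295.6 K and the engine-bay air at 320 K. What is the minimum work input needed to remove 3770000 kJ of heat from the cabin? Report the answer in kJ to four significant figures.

311200 kJ

The reservoir spacing is ΔT = 320 − 295.6 = 24.40 K.
The reversible limit is COP_R = T_C/ΔT = 12.11, so W_min = Q_C/COP = Q_C·ΔT/T_C.
W_min = 3770000 × 24.40/295.60 = 311200 kJ.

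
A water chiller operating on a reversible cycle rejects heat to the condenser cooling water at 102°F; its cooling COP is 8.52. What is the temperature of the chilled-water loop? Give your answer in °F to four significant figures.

43.00 °F

For a Carnot refrigerator COP_R = T_C/(T_H − T_C), so T_C = COP·T_H/(1 + COP).
With T_H = 312.04 K, T_C = 8.52 × 312.04/9.520 = 279.26 K.
Converting, 279.26 K = 43.00°F.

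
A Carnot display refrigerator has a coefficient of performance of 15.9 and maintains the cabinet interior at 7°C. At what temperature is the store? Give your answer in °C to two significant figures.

25 °C

COP_R = T_C/(T_H − T_C) gives T_H − T_C = T_C/COP.
With T_C = 280.15 K, T_H = 280.15 × (1 + 1/15.9) = 297.77 K.
Converting, 297.77 K = 24.62°C.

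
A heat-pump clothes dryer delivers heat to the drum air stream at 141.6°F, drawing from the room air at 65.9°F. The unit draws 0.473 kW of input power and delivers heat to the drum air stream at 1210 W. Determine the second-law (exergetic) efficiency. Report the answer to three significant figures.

Converting, Q̇_H = 1210 W = 1.210 kW, so COP_actual = Q̇_H/Ẇ = 1.210/0.4730 = 2.558.
In absolute terms T_C = 291.98 K and T_H = 334.04 K, so ΔT = 42.06 K.
COP_Carnot = T_H/ΔT = 334.04/42.06 = 7.943.
η_II = COP_actual/COP_Carnot = 2.558/7.943 = 0.3221.

0.322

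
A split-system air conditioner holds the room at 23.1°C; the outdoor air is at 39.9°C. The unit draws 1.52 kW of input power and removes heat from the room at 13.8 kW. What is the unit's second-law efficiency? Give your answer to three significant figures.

0.515

COP_actual = Q̇_C/Ẇ = 13.80/1.520 = 9.079.
In absolute terms T_C = 296.25 K and T_H = 313.05 K, so ΔT = 16.80 K.
COP_Carnot = T_C/ΔT = 296.25/16.80 = 17.63.
η_II = COP_actual/COP_Carnot = 9.079/17.63 = 0.5149.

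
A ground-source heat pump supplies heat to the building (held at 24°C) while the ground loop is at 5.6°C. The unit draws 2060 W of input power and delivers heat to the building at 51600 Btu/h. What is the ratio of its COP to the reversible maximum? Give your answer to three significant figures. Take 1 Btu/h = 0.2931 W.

0.455

Converting, Q̇_H = 51600 Btu/h = 15120 W, so COP_actual = Q̇_H/Ẇ = 15120/2060 = 7.342.
In absolute terms T_C = 278.75 K and T_H = 297.15 K, so ΔT = 18.40 K.
COP_Carnot = T_H/ΔT = 297.15/18.40 = 16.15.
η_II = COP_actual/COP_Carnot = 7.342/16.15 = 0.4546.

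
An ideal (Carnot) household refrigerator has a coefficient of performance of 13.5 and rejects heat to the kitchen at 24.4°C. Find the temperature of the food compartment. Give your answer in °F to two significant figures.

39 °F

For a Carnot refrigerator COP_R = T_C/(T_H − T_C), so T_C = COP·T_H/(1 + COP).
With T_H = 297.55 K, T_C = 13.5 × 297.55/14.50 = 277.03 K.
Converting, 277.03 K = 38.98°F.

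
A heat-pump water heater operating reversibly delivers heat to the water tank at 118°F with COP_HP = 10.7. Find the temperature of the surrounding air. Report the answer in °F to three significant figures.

COP_HP = T_H/(T_H − T_C) gives T_H − T_C = T_H/COP.
With T_H = 320.93 K, T_C = 320.93 × (1 − 1/10.7) = 290.93 K.
Converting, 290.93 K = 64.01°F.

64.0 °F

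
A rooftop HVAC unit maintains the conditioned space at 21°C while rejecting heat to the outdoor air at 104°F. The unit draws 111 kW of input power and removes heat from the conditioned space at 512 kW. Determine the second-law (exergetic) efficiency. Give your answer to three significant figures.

0.298

COP_actual = Q̇_C/Ẇ = 512.0/111.0 = 4.613.
In absolute terms T_C = 294.15 K and T_H = 313.15 K, so ΔT = 19.00 K.
COP_Carnot = T_C/ΔT = 294.15/19.00 = 15.48.
η_II = COP_actual/COP_Carnot = 4.613/15.48 = 0.2979.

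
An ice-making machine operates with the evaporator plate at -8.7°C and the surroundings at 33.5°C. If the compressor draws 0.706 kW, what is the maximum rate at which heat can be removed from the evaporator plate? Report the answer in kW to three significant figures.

In absolute terms T_C = 264.45 K and T_H = 306.65 K, so ΔT = 42.20 K.
COP_Carnot = T_C/ΔT = 264.45/42.20 = 6.267.
Q̇_max = COP_Carnot × Ẇ = 6.267 × 0.7060 kW = 4.424 kW.

4.42 kW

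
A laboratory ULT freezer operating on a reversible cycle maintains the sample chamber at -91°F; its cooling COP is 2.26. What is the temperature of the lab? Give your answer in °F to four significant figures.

72.13 °F

COP_R = T_C/(T_H − T_C) gives T_H − T_C = T_C/COP.
With T_C = 204.82 K, T_H = 204.82 × (1 + 1/2.26) = 295.44 K.
Converting, 295.44 K = 72.13°F.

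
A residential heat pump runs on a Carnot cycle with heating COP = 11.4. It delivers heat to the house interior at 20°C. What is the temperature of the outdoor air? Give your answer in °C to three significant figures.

COP_HP = T_H/(T_H − T_C) gives T_H − T_C = T_H/COP.
With T_H = 293.15 K, T_C = 293.15 × (1 − 1/11.4) = 267.44 K.
Converting, 267.44 K = -5.71°C.

-5.71 °C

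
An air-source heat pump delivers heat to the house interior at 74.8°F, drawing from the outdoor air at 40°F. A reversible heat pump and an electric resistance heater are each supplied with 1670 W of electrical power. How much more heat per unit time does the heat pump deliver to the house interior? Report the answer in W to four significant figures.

23980 W

In absolute terms T_C = 277.59 K and T_H = 296.93 K, so ΔT = 19.33 K.
COP_Carnot = T_H/ΔT = 296.93/19.33 = 15.36.
The heat pump delivers Q̇_H = COP × Ẇ = 25650 W; the resistance heater delivers Ẇ = 1670 W.
Extra = (COP − 1)·Ẇ = 23980 W.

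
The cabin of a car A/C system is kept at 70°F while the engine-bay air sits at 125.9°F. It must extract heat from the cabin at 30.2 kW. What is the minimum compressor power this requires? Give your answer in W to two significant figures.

In absolute terms T_C = 294.26 K and T_H = 325.32 K, so ΔT = 31.06 K.
COP_Carnot = T_C/ΔT = 294.26/31.06 = 9.475.
Ẇ_min = Q̇/COP_Carnot = 30.20/9.475 = 3.187 kW = 3187 W.

3200 W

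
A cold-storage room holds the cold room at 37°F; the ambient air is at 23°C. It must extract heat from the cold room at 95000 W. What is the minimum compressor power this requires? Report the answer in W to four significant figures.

6962 W

In absolute terms T_C = 275.93 K and T_H = 296.15 K, so ΔT = 20.22 K.
COP_Carnot = T_C/ΔT = 275.93/20.22 = 13.64.
Ẇ_min = Q̇/COP_Carnot = 95000/13.64 = 6962 W.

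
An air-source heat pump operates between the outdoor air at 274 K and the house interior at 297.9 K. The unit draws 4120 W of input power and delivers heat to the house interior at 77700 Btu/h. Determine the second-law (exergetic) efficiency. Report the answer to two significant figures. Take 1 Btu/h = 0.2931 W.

Converting, Q̇_H = 77700 Btu/h = 22770 W, so COP_actual = Q̇_H/Ẇ = 22770/4120 = 5.528.
The reservoir spacing is ΔT = 297.9 − 274 = 23.90 K.
COP_Carnot = T_H/ΔT = 297.90/23.90 = 12.46.
η_II = COP_actual/COP_Carnot = 5.528/12.46 = 0.4435.

0.44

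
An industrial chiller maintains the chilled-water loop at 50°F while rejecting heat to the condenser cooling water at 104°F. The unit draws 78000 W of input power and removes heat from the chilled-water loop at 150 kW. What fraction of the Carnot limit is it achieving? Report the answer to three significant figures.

0.204

Converting, Q̇_C = 150.0 kW = 150000 W, so COP_actual = Q̇_C/Ẇ = 150000/78000 = 1.923.
In absolute terms T_C = 283.15 K and T_H = 313.15 K, so ΔT = 30.00 K.
COP_Carnot = T_C/ΔT = 283.15/30.00 = 9.438.
η_II = COP_actual/COP_Carnot = 1.923/9.438 = 0.2038.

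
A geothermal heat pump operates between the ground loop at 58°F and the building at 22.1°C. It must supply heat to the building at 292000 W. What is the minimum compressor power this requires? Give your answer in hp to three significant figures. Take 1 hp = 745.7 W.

In absolute terms T_C = 287.59 K and T_H = 295.25 K, so ΔT = 7.656 K.
COP_Carnot = T_H/ΔT = 295.25/7.656 = 38.57.
Ẇ_min = Q̇/COP_Carnot = 292000/38.57 = 7571 W = 10.15 hp.

10.2 hp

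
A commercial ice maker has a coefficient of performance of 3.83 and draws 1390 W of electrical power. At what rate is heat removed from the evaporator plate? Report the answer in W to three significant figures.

5320 W

Q̇_C = COP × Ẇ = 3.83 × 1390 = 5324 W.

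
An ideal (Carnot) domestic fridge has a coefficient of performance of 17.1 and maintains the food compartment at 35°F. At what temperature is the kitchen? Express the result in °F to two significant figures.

64 °F

COP_R = T_C/(T_H − T_C) gives T_H − T_C = T_C/COP.
With T_C = 274.82 K, T_H = 274.82 × (1 + 1/17.1) = 290.89 K.
Converting, 290.89 K = 63.93°F.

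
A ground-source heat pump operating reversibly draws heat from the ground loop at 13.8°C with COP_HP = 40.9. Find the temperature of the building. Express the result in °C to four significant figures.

20.99 °C

COP_HP = T_H/(T_H − T_C) rearranges to T_H = COP·T_C/(COP − 1).
With T_C = 286.95 K, T_H = 40.9 × 286.95/39.90 = 294.14 K.
Converting, 294.14 K = 20.99°C.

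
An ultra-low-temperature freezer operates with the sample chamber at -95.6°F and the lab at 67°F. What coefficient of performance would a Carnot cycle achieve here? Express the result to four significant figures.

In absolute terms T_C = 202.26 K and T_H = 292.59 K, so ΔT = 90.33 K.
For a reversible cycle, COP_Carnot = T_C/ΔT = 202.26/90.33 = 2.239.

2.239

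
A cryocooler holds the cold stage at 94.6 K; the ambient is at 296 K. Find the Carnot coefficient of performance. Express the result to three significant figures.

The reservoir spacing is ΔT = 296 − 94.6 = 201.4 K.
For a reversible cycle, COP_Carnot = T_C/ΔT = 94.60/201.4 = 0.4697.

0.470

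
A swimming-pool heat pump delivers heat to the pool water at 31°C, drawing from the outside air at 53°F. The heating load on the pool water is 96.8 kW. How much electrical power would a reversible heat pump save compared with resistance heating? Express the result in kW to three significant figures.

In absolute terms T_C = 284.82 K and T_H = 304.15 K, so ΔT = 19.33 K.
COP_Carnot = T_H/ΔT = 304.15/19.33 = 15.73.
Resistance heating needs Ẇ_res = Q̇_H = 96.80 kW; the reversible heat pump needs only Ẇ_hp = Q̇_H/COP = 6.153 kW.
Saving = 96.80 − 6.153 = 90.65 kW.

90.6 kW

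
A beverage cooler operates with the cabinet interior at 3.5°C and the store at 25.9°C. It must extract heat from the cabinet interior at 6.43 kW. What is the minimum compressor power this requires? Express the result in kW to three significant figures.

In absolute terms T_C = 276.65 K and T_H = 299.05 K, so ΔT = 22.40 K.
COP_Carnot = T_C/ΔT = 276.65/22.40 = 12.35.
Ẇ_min = Q̇/COP_Carnot = 6.430/12.35 = 0.5206 kW.

0.521 kW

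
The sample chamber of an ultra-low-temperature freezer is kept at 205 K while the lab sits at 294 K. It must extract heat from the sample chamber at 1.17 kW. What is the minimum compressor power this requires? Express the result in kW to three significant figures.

The reservoir spacing is ΔT = 294 − 205 = 89.00 K.
COP_Carnot = T_C/ΔT = 205.00/89.00 = 2.303.
Ẇ_min = Q̇/COP_Carnot = 1.170/2.303 = 0.5080 kW.

0.508 kW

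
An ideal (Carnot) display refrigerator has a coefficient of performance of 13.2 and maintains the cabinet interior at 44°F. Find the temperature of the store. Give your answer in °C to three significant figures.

27.9 °C

COP_R = T_C/(T_H − T_C) gives T_H − T_C = T_C/COP.
With T_C = 279.82 K, T_H = 279.82 × (1 + 1/13.2) = 301.01 K.
Converting, 301.01 K = 27.86°C.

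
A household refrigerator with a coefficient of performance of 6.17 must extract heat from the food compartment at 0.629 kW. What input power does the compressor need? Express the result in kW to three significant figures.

0.102 kW

Ẇ = Q̇_C/COP = 0.6290/6.17 = 0.1019 kW.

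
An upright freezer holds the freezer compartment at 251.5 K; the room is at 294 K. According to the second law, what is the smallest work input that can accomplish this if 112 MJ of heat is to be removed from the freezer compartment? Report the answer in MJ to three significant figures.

18.9 MJ

The reservoir spacing is ΔT = 294 − 251.5 = 42.50 K.
The reversible limit is COP_R = T_C/ΔT = 5.918, so W_min = Q_C/COP = Q_C·ΔT/T_C.
W_min = 112.0 × 42.50/251.50 = 18.93 MJ.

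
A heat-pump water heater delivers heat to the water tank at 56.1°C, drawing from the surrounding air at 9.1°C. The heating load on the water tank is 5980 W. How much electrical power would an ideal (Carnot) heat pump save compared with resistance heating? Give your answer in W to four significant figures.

In absolute terms T_C = 282.25 K and T_H = 329.25 K, so ΔT = 47.00 K.
COP_Carnot = T_H/ΔT = 329.25/47.00 = 7.005.
Resistance heating needs Ẇ_res = Q̇_H = 5980 W; the reversible heat pump needs only Ẇ_hp = Q̇_H/COP = 853.6 W.
Saving = 5980 − 853.6 = 5126 W.

5126 W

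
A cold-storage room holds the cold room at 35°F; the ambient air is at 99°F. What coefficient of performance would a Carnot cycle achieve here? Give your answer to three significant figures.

In absolute terms T_C = 274.82 K and T_H = 310.37 K, so ΔT = 35.56 K.
For a reversible cycle, COP_Carnot = T_C/ΔT = 274.82/35.56 = 7.729.

7.73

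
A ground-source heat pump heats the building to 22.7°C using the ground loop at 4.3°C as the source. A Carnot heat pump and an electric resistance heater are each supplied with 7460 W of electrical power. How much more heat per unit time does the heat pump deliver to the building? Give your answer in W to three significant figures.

112000 W

In absolute terms T_C = 277.45 K and T_H = 295.85 K, so ΔT = 18.40 K.
COP_Carnot = T_H/ΔT = 295.85/18.40 = 16.08.
The heat pump delivers Q̇_H = COP × Ẇ = 119900 W; the resistance heater delivers Ẇ = 7460 W.
Extra = (COP − 1)·Ẇ = 112500 W.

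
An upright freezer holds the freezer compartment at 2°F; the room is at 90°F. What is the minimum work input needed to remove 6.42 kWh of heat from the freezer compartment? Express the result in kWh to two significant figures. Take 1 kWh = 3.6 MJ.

In absolute terms T_C = 256.48 K and T_H = 305.37 K, so ΔT = 48.89 K.
The reversible limit is COP_R = T_C/ΔT = 5.246, so W_min = Q_C/COP = Q_C·ΔT/T_C.
W_min = 6.420 × 48.89/256.48 = 1.224 kWh.

1.2 kWh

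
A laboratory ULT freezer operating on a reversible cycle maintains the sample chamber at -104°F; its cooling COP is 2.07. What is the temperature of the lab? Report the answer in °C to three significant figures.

COP_R = T_C/(T_H − T_C) gives T_H − T_C = T_C/COP.
With T_C = 197.59 K, T_H = 197.59 × (1 + 1/2.07) = 293.05 K.
Converting, 293.05 K = 19.90°C.

19.9 °C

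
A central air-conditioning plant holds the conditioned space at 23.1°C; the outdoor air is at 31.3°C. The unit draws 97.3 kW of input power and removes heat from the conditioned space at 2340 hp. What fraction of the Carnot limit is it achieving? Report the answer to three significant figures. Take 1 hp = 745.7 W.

Converting, Q̇_C = 2340 hp = 1745 kW, so COP_actual = Q̇_C/Ẇ = 1745/97.30 = 17.93.
In absolute terms T_C = 296.25 K and T_H = 304.45 K, so ΔT = 8.200 K.
COP_Carnot = T_C/ΔT = 296.25/8.200 = 36.13.
η_II = COP_actual/COP_Carnot = 17.93/36.13 = 0.4964.

0.496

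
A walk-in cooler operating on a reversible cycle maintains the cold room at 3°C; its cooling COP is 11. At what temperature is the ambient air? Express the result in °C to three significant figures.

COP_R = T_C/(T_H − T_C) gives T_H − T_C = T_C/COP.
With T_C = 276.15 K, T_H = 276.15 × (1 + 1/11) = 301.25 K.
Converting, 301.25 K = 28.10°C.

28.1 °C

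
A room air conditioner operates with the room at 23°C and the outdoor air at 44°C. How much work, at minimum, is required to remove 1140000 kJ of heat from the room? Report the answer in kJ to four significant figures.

In absolute terms T_C = 296.15 K and T_H = 317.15 K, so ΔT = 21.00 K.
The reversible limit is COP_R = T_C/ΔT = 14.10, so W_min = Q_C/COP = Q_C·ΔT/T_C.
W_min = 1140000 × 21.00/296.15 = 80840 kJ.

80840 kJ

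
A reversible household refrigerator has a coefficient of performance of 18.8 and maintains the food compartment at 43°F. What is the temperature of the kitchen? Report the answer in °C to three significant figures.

COP_R = T_C/(T_H − T_C) gives T_H − T_C = T_C/COP.
With T_C = 279.26 K, T_H = 279.26 × (1 + 1/18.8) = 294.12 K.
Converting, 294.12 K = 20.97°C.

21.0 °C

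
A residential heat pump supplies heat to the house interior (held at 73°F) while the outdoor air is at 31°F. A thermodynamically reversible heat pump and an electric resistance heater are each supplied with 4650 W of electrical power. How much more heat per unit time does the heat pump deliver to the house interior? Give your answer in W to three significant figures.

In absolute terms T_C = 272.59 K and T_H = 295.93 K, so ΔT = 23.33 K.
COP_Carnot = T_H/ΔT = 295.93/23.33 = 12.68.
The heat pump delivers Q̇_H = COP × Ẇ = 58970 W; the resistance heater delivers Ẇ = 4650 W.
Extra = (COP − 1)·Ẇ = 54320 W.

54300 W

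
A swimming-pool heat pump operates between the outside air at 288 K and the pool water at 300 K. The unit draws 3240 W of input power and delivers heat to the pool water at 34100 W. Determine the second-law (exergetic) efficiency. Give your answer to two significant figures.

0.42

COP_actual = Q̇_H/Ẇ = 34100/3240 = 10.52.
The reservoir spacing is ΔT = 300 − 288 = 12.00 K.
COP_Carnot = T_H/ΔT = 300.00/12.00 = 25.00.
η_II = COP_actual/COP_Carnot = 10.52/25.00 = 0.4210.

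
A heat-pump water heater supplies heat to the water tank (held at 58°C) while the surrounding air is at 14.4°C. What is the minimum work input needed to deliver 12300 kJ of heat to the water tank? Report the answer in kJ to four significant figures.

In absolute terms T_C = 287.55 K and T_H = 331.15 K, so ΔT = 43.60 K.
The reversible limit is COP_HP = T_H/ΔT = 7.595, so W_min = Q_H/COP = Q_H·ΔT/T_H.
W_min = 12300 × 43.60/331.15 = 1619 kJ.

1619 kJ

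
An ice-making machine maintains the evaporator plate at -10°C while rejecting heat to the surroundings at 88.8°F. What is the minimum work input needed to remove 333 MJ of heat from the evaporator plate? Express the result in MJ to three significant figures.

52.6 MJ

In absolute terms T_C = 263.15 K and T_H = 304.71 K, so ΔT = 41.56 K.
The reversible limit is COP_R = T_C/ΔT = 6.332, so W_min = Q_C/COP = Q_C·ΔT/T_C.
W_min = 333.0 × 41.56/263.15 = 52.59 MJ.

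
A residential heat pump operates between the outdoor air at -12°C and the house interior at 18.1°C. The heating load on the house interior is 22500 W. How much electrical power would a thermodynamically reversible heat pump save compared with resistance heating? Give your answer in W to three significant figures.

In absolute terms T_C = 261.15 K and T_H = 291.25 K, so ΔT = 30.10 K.
COP_Carnot = T_H/ΔT = 291.25/30.10 = 9.676.
Resistance heating needs Ẇ_res = Q̇_H = 22500 W; the reversible heat pump needs only Ẇ_hp = Q̇_H/COP = 2325 W.
Saving = 22500 − 2325 = 20170 W.

20200 W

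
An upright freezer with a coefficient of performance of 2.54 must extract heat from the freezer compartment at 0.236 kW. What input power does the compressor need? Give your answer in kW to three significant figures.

Ẇ = Q̇_C/COP = 0.2360/2.54 = 0.09291 kW.

0.0929 kW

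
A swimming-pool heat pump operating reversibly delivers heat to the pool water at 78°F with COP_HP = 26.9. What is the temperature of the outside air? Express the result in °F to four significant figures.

58.01 °F

COP_HP = T_H/(T_H − T_C) gives T_H − T_C = T_H/COP.
With T_H = 298.71 K, T_C = 298.71 × (1 − 1/26.9) = 287.60 K.
Converting, 287.60 K = 58.01°F.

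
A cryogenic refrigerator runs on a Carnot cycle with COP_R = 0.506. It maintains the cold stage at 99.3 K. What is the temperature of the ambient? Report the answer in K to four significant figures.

295.5 K

COP_R = T_C/(T_H − T_C) gives T_H − T_C = T_C/COP.
With T_C = 99.30 K, T_H = 99.30 × (1 + 1/0.506) = 295.55 K.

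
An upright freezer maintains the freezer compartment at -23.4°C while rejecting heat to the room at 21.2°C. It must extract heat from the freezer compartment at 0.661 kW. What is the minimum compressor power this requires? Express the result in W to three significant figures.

118 W

In absolute terms T_C = 249.75 K and T_H = 294.35 K, so ΔT = 44.60 K.
COP_Carnot = T_C/ΔT = 249.75/44.60 = 5.600.
Ẇ_min = Q̇/COP_Carnot = 0.6610/5.600 = 0.1180 kW = 118.0 W.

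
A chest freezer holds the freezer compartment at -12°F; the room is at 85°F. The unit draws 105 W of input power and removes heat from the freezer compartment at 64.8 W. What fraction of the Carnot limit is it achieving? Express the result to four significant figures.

0.1337

COP_actual = Q̇_C/Ẇ = 64.80/105.0 = 0.6171.
In absolute terms T_C = 248.71 K and T_H = 302.59 K, so ΔT = 53.89 K.
COP_Carnot = T_C/ΔT = 248.71/53.89 = 4.615.
η_II = COP_actual/COP_Carnot = 0.6171/4.615 = 0.1337.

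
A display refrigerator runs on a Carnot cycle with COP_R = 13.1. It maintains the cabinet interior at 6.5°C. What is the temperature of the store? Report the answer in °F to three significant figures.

COP_R = T_C/(T_H − T_C) gives T_H − T_C = T_C/COP.
With T_C = 279.65 K, T_H = 279.65 × (1 + 1/13.1) = 301.00 K.
Converting, 301.00 K = 82.13°F.

82.1 °F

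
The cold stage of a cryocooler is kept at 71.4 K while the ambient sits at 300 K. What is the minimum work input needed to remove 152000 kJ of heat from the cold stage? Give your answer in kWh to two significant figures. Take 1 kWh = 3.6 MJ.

The reservoir spacing is ΔT = 300 − 71.4 = 228.6 K.
The reversible limit is COP_R = T_C/ΔT = 0.3123, so W_min = Q_C/COP = Q_C·ΔT/T_C.
W_min = 152000 × 228.6/71.40 = 486700 kJ = 135.2 kWh.

140 kWh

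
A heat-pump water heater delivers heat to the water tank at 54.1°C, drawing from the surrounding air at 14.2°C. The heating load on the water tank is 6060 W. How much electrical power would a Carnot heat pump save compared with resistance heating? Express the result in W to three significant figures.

In absolute terms T_C = 287.35 K and T_H = 327.25 K, so ΔT = 39.90 K.
COP_Carnot = T_H/ΔT = 327.25/39.90 = 8.202.
Resistance heating needs Ẇ_res = Q̇_H = 6060 W; the reversible heat pump needs only Ẇ_hp = Q̇_H/COP = 738.9 W.
Saving = 6060 − 738.9 = 5321 W.

5320 W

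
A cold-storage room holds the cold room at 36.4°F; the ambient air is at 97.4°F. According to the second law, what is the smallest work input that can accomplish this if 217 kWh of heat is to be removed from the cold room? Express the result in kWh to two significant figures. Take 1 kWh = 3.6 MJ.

In absolute terms T_C = 275.59 K and T_H = 309.48 K, so ΔT = 33.89 K.
The reversible limit is COP_R = T_C/ΔT = 8.132, so W_min = Q_C/COP = Q_C·ΔT/T_C.
W_min = 217.0 × 33.89/275.59 = 26.68 kWh.

27 kWh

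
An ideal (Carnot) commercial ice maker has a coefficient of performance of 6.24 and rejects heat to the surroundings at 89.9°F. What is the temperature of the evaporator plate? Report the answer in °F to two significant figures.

For a Carnot refrigerator COP_R = T_C/(T_H − T_C), so T_C = COP·T_H/(1 + COP).
With T_H = 305.32 K, T_C = 6.24 × 305.32/7.240 = 263.15 K.
Converting, 263.15 K = 13.99°F.

14 °F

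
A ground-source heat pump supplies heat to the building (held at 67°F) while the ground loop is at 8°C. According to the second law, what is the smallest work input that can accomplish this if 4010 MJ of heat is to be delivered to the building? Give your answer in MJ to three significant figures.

In absolute terms T_C = 281.15 K and T_H = 292.59 K, so ΔT = 11.44 K.
The reversible limit is COP_HP = T_H/ΔT = 25.57, so W_min = Q_H/COP = Q_H·ΔT/T_H.
W_min = 4010 × 11.44/292.59 = 156.8 MJ.

157 MJ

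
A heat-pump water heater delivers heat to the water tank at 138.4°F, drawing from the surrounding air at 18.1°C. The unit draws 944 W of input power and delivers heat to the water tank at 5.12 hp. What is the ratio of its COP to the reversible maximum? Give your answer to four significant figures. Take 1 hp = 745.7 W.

0.4992

Converting, Q̇_H = 5.120 hp = 3818 W, so COP_actual = Q̇_H/Ẇ = 3818/944.0 = 4.044.
In absolute terms T_C = 291.25 K and T_H = 332.26 K, so ΔT = 41.01 K.
COP_Carnot = T_H/ΔT = 332.26/41.01 = 8.102.
η_II = COP_actual/COP_Carnot = 4.044/8.102 = 0.4992.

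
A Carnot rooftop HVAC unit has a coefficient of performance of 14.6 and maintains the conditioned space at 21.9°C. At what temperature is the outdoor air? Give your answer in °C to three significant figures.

42.1 °C

COP_R = T_C/(T_H − T_C) gives T_H − T_C = T_C/COP.
With T_C = 295.05 K, T_H = 295.05 × (1 + 1/14.6) = 315.26 K.
Converting, 315.26 K = 42.11°C.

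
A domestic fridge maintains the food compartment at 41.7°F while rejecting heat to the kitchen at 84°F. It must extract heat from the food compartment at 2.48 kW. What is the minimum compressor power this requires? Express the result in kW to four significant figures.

0.2092 kW

In absolute terms T_C = 278.54 K and T_H = 302.04 K, so ΔT = 23.50 K.
COP_Carnot = T_C/ΔT = 278.54/23.50 = 11.85.
Ẇ_min = Q̇/COP_Carnot = 2.480/11.85 = 0.2092 kW.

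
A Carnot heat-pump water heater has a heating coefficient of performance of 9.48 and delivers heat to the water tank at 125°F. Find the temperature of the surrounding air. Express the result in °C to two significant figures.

17 °C

COP_HP = T_H/(T_H − T_C) gives T_H − T_C = T_H/COP.
With T_H = 324.82 K, T_C = 324.82 × (1 − 1/9.48) = 290.55 K.
Converting, 290.55 K = 17.40°C.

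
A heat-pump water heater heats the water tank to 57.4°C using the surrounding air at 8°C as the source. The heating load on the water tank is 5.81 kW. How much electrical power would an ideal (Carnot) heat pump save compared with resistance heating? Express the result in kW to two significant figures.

In absolute terms T_C = 281.15 K and T_H = 330.55 K, so ΔT = 49.40 K.
COP_Carnot = T_H/ΔT = 330.55/49.40 = 6.691.
Resistance heating needs Ẇ_res = Q̇_H = 5.810 kW; the reversible heat pump needs only Ẇ_hp = Q̇_H/COP = 0.8683 kW.
Saving = 5.810 − 0.8683 = 4.942 kW.

4.9 kW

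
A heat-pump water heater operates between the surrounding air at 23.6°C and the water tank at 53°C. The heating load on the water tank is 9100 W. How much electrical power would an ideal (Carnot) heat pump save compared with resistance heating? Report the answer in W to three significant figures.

In absolute terms T_C = 296.75 K and T_H = 326.15 K, so ΔT = 29.40 K.
COP_Carnot = T_H/ΔT = 326.15/29.40 = 11.09.
Resistance heating needs Ẇ_res = Q̇_H = 9100 W; the reversible heat pump needs only Ẇ_hp = Q̇_H/COP = 820.3 W.
Saving = 9100 − 820.3 = 8280 W.

8280 W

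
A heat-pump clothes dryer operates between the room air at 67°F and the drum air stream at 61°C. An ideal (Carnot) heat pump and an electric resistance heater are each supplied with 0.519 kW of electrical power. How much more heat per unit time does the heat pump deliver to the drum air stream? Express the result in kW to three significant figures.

In absolute terms T_C = 292.59 K and T_H = 334.15 K, so ΔT = 41.56 K.
COP_Carnot = T_H/ΔT = 334.15/41.56 = 8.041.
The heat pump delivers Q̇_H = COP × Ẇ = 4.173 kW; the resistance heater delivers Ẇ = 0.5190 kW.
Extra = (COP − 1)·Ẇ = 3.654 kW.

3.65 kW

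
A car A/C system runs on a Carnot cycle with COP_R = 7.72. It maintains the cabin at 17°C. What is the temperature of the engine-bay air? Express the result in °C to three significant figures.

54.6 °C

COP_R = T_C/(T_H − T_C) gives T_H − T_C = T_C/COP.
With T_C = 290.15 K, T_H = 290.15 × (1 + 1/7.72) = 327.73 K.
Converting, 327.73 K = 54.58°C.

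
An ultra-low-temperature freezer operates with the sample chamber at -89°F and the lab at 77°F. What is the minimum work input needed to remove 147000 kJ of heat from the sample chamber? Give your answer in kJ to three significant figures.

In absolute terms T_C = 205.93 K and T_H = 298.15 K, so ΔT = 92.22 K.
The reversible limit is COP_R = T_C/ΔT = 2.233, so W_min = Q_C/COP = Q_C·ΔT/T_C.
W_min = 147000 × 92.22/205.93 = 65830 kJ.

65800 kJ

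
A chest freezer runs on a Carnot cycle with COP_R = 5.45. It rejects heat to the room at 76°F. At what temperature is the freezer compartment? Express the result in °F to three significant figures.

-7.05 °F

For a Carnot refrigerator COP_R = T_C/(T_H − T_C), so T_C = COP·T_H/(1 + COP).
With T_H = 297.59 K, T_C = 5.45 × 297.59/6.450 = 251.46 K.
Converting, 251.46 K = -7.05°F.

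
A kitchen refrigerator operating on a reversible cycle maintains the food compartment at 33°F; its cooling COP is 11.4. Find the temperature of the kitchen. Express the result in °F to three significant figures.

COP_R = T_C/(T_H − T_C) gives T_H − T_C = T_C/COP.
With T_C = 273.71 K, T_H = 273.71 × (1 + 1/11.4) = 297.71 K.
Converting, 297.71 K = 76.22°F.

76.2 °F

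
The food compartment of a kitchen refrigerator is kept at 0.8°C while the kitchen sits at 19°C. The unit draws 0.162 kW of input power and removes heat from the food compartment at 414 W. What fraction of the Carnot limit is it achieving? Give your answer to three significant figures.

0.170

Converting, Q̇_C = 414.0 W = 0.4140 kW, so COP_actual = Q̇_C/Ẇ = 0.4140/0.1620 = 2.556.
In absolute terms T_C = 273.95 K and T_H = 292.15 K, so ΔT = 18.20 K.
COP_Carnot = T_C/ΔT = 273.95/18.20 = 15.05.
η_II = COP_actual/COP_Carnot = 2.556/15.05 = 0.1698.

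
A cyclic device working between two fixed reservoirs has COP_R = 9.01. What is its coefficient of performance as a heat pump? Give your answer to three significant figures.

The first law on one cycle gives Q_H = Q_C + W, so Q_H/W = Q_C/W + 1.
COP_HP = COP_R + 1 = 9.01 + 1 = 10.01.

10.0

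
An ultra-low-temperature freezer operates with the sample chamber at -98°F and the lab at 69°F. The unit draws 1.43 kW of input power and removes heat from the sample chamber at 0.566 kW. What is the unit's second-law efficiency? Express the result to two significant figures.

0.18

COP_actual = Q̇_C/Ẇ = 0.5660/1.430 = 0.3958.
In absolute terms T_C = 200.93 K and T_H = 293.71 K, so ΔT = 92.78 K.
COP_Carnot = T_C/ΔT = 200.93/92.78 = 2.166.
η_II = COP_actual/COP_Carnot = 0.3958/2.166 = 0.1828.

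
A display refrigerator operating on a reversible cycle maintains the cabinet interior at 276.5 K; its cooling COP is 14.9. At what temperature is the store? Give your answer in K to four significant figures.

COP_R = T_C/(T_H − T_C) gives T_H − T_C = T_C/COP.
With T_C = 276.50 K, T_H = 276.50 × (1 + 1/14.9) = 295.06 K.

295.1 K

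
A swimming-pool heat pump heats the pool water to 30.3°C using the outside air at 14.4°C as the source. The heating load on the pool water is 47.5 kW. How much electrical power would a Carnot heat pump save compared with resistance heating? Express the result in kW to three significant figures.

In absolute terms T_C = 287.55 K and T_H = 303.45 K, so ΔT = 15.90 K.
COP_Carnot = T_H/ΔT = 303.45/15.90 = 19.08.
Resistance heating needs Ẇ_res = Q̇_H = 47.50 kW; the reversible heat pump needs only Ẇ_hp = Q̇_H/COP = 2.489 kW.
Saving = 47.50 − 2.489 = 45.01 kW.

45.0 kW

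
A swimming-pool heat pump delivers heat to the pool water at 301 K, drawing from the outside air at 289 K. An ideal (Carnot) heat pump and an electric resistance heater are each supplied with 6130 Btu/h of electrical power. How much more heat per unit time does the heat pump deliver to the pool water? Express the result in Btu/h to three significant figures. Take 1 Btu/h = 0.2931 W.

148000 Btu/h

The reservoir spacing is ΔT = 301 − 289 = 12.00 K.
COP_Carnot = T_H/ΔT = 301.00/12.00 = 25.08.
The heat pump delivers Q̇_H = COP × Ẇ = 153800 Btu/h; the resistance heater delivers Ẇ = 6130 Btu/h.
Extra = (COP − 1)·Ẇ = 147600 Btu/h.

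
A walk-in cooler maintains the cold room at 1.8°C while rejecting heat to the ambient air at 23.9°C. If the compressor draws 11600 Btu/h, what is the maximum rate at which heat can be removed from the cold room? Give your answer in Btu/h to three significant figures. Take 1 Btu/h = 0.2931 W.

In absolute terms T_C = 274.95 K and T_H = 297.05 K, so ΔT = 22.10 K.
COP_Carnot = T_C/ΔT = 274.95/22.10 = 12.44.
Q̇_max = COP_Carnot × Ẇ = 12.44 × 11600 Btu/h = 144300 Btu/h.

144000 Btu/h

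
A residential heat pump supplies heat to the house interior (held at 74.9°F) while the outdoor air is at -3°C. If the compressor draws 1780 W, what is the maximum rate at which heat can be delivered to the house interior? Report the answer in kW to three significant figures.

In absolute terms T_C = 270.15 K and T_H = 296.98 K, so ΔT = 26.83 K.
COP_Carnot = T_H/ΔT = 296.98/26.83 = 11.07.
Q̇_max = COP_Carnot × Ẇ = 11.07 × 1780 W = 19700 W = 19.70 kW.

19.7 kW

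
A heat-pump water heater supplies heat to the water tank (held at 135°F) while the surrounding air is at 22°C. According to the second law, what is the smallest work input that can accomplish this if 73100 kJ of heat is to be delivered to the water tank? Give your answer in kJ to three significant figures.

In absolute terms T_C = 295.15 K and T_H = 330.37 K, so ΔT = 35.22 K.
The reversible limit is COP_HP = T_H/ΔT = 9.380, so W_min = Q_H/COP = Q_H·ΔT/T_H.
W_min = 73100 × 35.22/330.37 = 7793 kJ.

7790 kJ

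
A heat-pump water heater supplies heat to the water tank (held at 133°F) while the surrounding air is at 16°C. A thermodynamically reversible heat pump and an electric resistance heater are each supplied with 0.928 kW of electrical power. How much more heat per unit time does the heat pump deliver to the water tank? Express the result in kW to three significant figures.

In absolute terms T_C = 289.15 K and T_H = 329.26 K, so ΔT = 40.11 K.
COP_Carnot = T_H/ΔT = 329.26/40.11 = 8.209.
The heat pump delivers Q̇_H = COP × Ẇ = 7.618 kW; the resistance heater delivers Ẇ = 0.9280 kW.
Extra = (COP − 1)·Ẇ = 6.690 kW.

6.69 kW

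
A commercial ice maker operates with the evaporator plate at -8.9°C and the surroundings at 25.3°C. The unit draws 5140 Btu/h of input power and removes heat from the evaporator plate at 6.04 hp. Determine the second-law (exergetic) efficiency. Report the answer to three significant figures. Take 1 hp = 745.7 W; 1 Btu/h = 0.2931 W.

Converting, Q̇_C = 6.040 hp = 15370 Btu/h, so COP_actual = Q̇_C/Ẇ = 15370/5140 = 2.990.
In absolute terms T_C = 264.25 K and T_H = 298.45 K, so ΔT = 34.20 K.
COP_Carnot = T_C/ΔT = 264.25/34.20 = 7.727.
η_II = COP_actual/COP_Carnot = 2.990/7.727 = 0.3869.

0.387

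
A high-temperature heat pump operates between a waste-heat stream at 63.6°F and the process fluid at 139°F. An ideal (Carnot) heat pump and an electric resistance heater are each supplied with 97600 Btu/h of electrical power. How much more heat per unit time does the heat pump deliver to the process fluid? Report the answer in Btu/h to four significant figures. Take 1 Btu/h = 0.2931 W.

In absolute terms T_C = 290.71 K and T_H = 332.59 K, so ΔT = 41.89 K.
COP_Carnot = T_H/ΔT = 332.59/41.89 = 7.940.
The heat pump delivers Q̇_H = COP × Ẇ = 774900 Btu/h; the resistance heater delivers Ẇ = 97600 Btu/h.
Extra = (COP − 1)·Ẇ = 677300 Btu/h.

677300 Btu/h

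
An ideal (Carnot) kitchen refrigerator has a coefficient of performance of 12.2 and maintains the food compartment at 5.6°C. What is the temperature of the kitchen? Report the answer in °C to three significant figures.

28.4 °C

COP_R = T_C/(T_H − T_C) gives T_H − T_C = T_C/COP.
With T_C = 278.75 K, T_H = 278.75 × (1 + 1/12.2) = 301.60 K.
Converting, 301.60 K = 28.45°C.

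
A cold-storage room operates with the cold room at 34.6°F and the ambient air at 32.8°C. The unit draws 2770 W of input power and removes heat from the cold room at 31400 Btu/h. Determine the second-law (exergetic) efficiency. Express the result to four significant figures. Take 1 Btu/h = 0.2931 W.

Converting, Q̇_C = 31400 Btu/h = 9203 W, so COP_actual = Q̇_C/Ẇ = 9203/2770 = 3.323.
In absolute terms T_C = 274.59 K and T_H = 305.95 K, so ΔT = 31.36 K.
COP_Carnot = T_C/ΔT = 274.59/31.36 = 8.757.
η_II = COP_actual/COP_Carnot = 3.323/8.757 = 0.3794.

0.3794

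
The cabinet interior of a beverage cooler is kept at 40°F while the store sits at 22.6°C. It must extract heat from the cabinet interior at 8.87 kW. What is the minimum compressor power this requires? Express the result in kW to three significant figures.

In absolute terms T_C = 277.59 K and T_H = 295.75 K, so ΔT = 18.16 K.
COP_Carnot = T_C/ΔT = 277.59/18.16 = 15.29.
Ẇ_min = Q̇/COP_Carnot = 8.870/15.29 = 0.5801 kW.

0.580 kW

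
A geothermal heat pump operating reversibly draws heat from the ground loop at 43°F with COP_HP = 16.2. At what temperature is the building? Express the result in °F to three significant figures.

COP_HP = T_H/(T_H − T_C) rearranges to T_H = COP·T_C/(COP − 1).
With T_C = 279.26 K, T_H = 16.2 × 279.26/15.20 = 297.63 K.
Converting, 297.63 K = 76.07°F.

76.1 °F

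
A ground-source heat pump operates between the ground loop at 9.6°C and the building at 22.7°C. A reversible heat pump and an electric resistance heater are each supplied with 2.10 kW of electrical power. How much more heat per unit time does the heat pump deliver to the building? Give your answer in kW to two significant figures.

In absolute terms T_C = 282.75 K and T_H = 295.85 K, so ΔT = 13.10 K.
COP_Carnot = T_H/ΔT = 295.85/13.10 = 22.58.
The heat pump delivers Q̇_H = COP × Ẇ = 47.43 kW; the resistance heater delivers Ẇ = 2.100 kW.
Extra = (COP − 1)·Ẇ = 45.33 kW.

45 kW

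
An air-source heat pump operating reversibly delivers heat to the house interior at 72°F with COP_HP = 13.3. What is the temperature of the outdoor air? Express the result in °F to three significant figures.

COP_HP = T_H/(T_H − T_C) gives T_H − T_C = T_H/COP.
With T_H = 295.37 K, T_C = 295.37 × (1 − 1/13.3) = 273.16 K.
Converting, 273.16 K = 32.02°F.

32.0 °F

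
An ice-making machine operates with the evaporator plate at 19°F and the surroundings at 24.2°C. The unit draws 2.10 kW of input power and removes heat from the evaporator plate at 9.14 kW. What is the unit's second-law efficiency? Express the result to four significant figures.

0.5143

COP_actual = Q̇_C/Ẇ = 9.140/2.100 = 4.352.
In absolute terms T_C = 265.93 K and T_H = 297.35 K, so ΔT = 31.42 K.
COP_Carnot = T_C/ΔT = 265.93/31.42 = 8.463.
η_II = COP_actual/COP_Carnot = 4.352/8.463 = 0.5143.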